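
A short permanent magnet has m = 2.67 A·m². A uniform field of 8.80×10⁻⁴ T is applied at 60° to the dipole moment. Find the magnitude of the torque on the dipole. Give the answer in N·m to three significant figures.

Torque on a magnetic dipole: τ = mB sinθ.
τ = (2.67)(8.80×10⁻⁴)·sin60° = 0.002035 N·m.

τ ≈ 0.00203 N·m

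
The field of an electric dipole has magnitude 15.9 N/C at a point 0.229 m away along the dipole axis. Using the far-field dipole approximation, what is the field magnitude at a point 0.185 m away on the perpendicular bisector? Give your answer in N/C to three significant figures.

E ≈ 15.1 N/C

Dipole fields scale as 1/r³ in the far field.
The axial field is twice the equatorial field at the same r, so the geometry factor is 1/2.
E₂ = E₁ · (1/2) · (r₁/r₂)³ = 15.9 · 0.5 · (0.229/0.185)³.
(r₁/r₂)³ = (1.238)³ = 1.897.
E₂ ≈ 15.08 N/C.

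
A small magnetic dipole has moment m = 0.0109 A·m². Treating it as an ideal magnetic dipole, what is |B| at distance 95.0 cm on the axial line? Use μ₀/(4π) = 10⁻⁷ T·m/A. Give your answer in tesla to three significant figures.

On axis B = (μ₀/4π)·2m/r³.
B = 2·(10⁻⁷)·(0.0109) / (0.950)³ = 2.543×10⁻⁹ T.

B ≈ 2.54×10⁻⁹ T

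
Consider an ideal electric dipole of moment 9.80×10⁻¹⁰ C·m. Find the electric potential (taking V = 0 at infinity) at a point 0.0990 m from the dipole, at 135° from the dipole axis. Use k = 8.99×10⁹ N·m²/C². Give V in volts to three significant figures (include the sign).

The dipole potential is V = kp cosθ / r².
V = (8.99×10⁹)(9.80×10⁻¹⁰)·cos135° / (0.0990)² = -635.6 V.

V ≈ -636 V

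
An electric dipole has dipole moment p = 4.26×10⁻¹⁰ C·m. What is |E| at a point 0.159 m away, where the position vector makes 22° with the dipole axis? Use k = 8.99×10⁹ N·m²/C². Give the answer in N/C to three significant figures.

At angle θ the dipole field magnitude is E = (kp/r³)·√(1 + 3cos²θ).
kp/r³ = (8.99×10⁹)(4.26×10⁻¹⁰) / (0.159)³ = 952.7 N/C.
√(1 + 3cos²22°) = √(1 + 3·0.8597) = √3.5790 ≈ 1.8918.
E ≈ 952.7 × 1.892 = 1802 N/C.

E ≈ 1800 N/C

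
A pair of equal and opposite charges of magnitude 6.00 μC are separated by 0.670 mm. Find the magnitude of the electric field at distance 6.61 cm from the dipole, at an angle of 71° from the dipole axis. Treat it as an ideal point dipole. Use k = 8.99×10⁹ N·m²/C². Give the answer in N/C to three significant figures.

Dipole moment p = qd = (6.00×10⁻⁶ C)(6.70×10⁻⁴ m) = 4.02×10⁻⁹ C·m.
At angle θ the dipole field magnitude is E = (kp/r³)·√(1 + 3cos²θ).
kp/r³ = (8.99×10⁹)(4.02×10⁻⁹) / (0.0661)³ = 1.251×10⁵ N/C.
√(1 + 3cos²71°) = √(1 + 3·0.1060) = √1.3180 ≈ 1.1480.
E ≈ 1.251×10⁵ × 1.148 = 1.437×10⁵ N/C.

E ≈ 1.44×10⁵ N/C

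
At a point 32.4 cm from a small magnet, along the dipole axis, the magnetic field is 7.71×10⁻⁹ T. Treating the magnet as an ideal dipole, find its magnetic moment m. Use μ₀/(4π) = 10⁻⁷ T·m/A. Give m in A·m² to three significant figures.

m ≈ 0.00131 A·m²

On axis B = (μ₀/4π)·2m/r³, so m = Br³·4π/(μ₀·2).
m = (7.71×10⁻⁹)·(0.324)³ / (2·10⁻⁷) = 0.001311 A·m².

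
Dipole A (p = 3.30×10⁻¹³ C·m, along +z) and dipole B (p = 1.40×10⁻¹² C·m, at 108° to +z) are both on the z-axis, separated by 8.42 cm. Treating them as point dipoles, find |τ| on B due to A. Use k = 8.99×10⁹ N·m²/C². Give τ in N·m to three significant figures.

τ ≈ 1.32×10⁻¹¹ N·m

The second dipole sits on the axis of the first, so the field there is axial: E₁ = 2kp₁/r³ along +z.
E₁ = 2(8.99×10⁹)(3.30×10⁻¹³)/(0.0842)³ = 9.940 N/C.
Torque on the second dipole: τ = p₂ E₁ sinθ.
τ = (1.40×10⁻¹²)(9.940)·sin108° = 1.323×10⁻¹¹ N·m.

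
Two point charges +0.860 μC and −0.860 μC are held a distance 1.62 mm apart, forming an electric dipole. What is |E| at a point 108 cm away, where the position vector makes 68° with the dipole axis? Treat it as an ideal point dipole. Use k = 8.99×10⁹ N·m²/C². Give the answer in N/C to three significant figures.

Dipole moment p = qd = (8.60×10⁻⁷ C)(0.00162 m) = 1.393×10⁻⁹ C·m.
At angle θ the dipole field magnitude is E = (kp/r³)·√(1 + 3cos²θ).
kp/r³ = (8.99×10⁹)(1.393×10⁻⁹) / (1.08)³ = 9.941 N/C.
√(1 + 3cos²68°) = √(1 + 3·0.1403) = √1.4210 ≈ 1.1921.
E ≈ 9.941 × 1.192 = 11.85 N/C.

E ≈ 11.9 N/C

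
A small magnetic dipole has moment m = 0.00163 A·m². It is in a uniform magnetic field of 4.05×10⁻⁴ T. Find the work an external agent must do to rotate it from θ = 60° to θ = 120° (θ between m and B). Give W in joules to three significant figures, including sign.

W ≈ 6.60×10⁻⁷ J

W_ext = ΔU = −mB cosθ₂ + mB cosθ₁ = mB(cosθ₁ − cosθ₂).
W = (0.00163)(4.05×10⁻⁴)·(cos60° − cos120°) = (6.601×10⁻⁷)·(+1.0000) = 6.601×10⁻⁷ J.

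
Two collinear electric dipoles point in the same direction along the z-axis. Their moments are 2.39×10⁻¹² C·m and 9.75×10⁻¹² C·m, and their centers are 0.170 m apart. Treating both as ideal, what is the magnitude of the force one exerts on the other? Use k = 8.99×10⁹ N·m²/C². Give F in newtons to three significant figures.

F ≈ 1.50×10⁻⁹ N

On-axis field of dipole 1 at distance r: E = 2kp₁/r³. Force on dipole 2 is F = p₂·dE/dr (gradient along axis).
dE/dr = −6kp₁/r⁴, so |F| = 6kp₁p₂/r⁴ (attractive for aligned moments).
F = 6(8.99×10⁹)(2.39×10⁻¹²)(9.75×10⁻¹²)/(0.170)⁴ = 1.505×10⁻⁹ N.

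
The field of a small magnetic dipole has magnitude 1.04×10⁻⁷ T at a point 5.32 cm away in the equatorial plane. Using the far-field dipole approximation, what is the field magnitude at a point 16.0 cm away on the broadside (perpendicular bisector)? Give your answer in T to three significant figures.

B ≈ 3.82×10⁻⁹ T

Dipole fields scale as 1/r³ in the far field; the geometry is the same at both points.
B₂ = B₁ · (r₁/r₂)³ = 1.04×10⁻⁷ · (5.32/16.0)³.
(r₁/r₂)³ = (0.3325)³ = 0.03676.
B₂ ≈ 3.823×10⁻⁹ T.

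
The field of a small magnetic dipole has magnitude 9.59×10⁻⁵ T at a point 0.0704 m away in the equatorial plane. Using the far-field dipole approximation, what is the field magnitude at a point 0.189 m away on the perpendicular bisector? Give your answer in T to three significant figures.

B ≈ 4.96×10⁻⁶ T

Dipole fields scale as 1/r³ in the far field; the geometry is the same at both points.
B₂ = B₁ · (r₁/r₂)³ = 9.59×10⁻⁵ · (0.0704/0.189)³.
(r₁/r₂)³ = (0.3725)³ = 0.05168.
B₂ ≈ 4.956×10⁻⁶ T.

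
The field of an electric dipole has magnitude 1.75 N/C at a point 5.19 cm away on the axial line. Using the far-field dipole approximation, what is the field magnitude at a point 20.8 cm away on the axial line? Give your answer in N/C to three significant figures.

E ≈ 0.0272 N/C

Dipole fields scale as 1/r³ in the far field; the geometry is the same at both points.
E₂ = E₁ · (r₁/r₂)³ = 1.75 · (5.19/20.8)³.
(r₁/r₂)³ = (0.2495)³ = 0.01554.
E₂ ≈ 0.02719 N/C.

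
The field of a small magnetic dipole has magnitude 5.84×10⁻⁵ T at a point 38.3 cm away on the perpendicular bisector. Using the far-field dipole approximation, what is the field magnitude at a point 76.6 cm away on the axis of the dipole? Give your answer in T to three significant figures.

B ≈ 1.46×10⁻⁵ T

Dipole fields scale as 1/r³ in the far field.
The axial field is twice the equatorial field at the same r, so the geometry factor is 2/1.
B₂ = B₁ · (2/1) · (r₁/r₂)³ = 5.84×10⁻⁵ · 2 · (38.3/76.6)³.
(r₁/r₂)³ = (0.5)³ = 0.125.
B₂ ≈ 1.460×10⁻⁵ T.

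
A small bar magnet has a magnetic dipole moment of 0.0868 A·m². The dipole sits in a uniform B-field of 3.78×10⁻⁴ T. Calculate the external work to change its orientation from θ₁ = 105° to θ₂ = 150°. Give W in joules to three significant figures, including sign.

W_ext = ΔU = −mB cosθ₂ + mB cosθ₁ = mB(cosθ₁ − cosθ₂).
W = (0.0868)(3.78×10⁻⁴)·(cos105° − cos150°) = (3.281×10⁻⁵)·(+0.6072) = 1.992×10⁻⁵ J.

W ≈ 1.99×10⁻⁵ J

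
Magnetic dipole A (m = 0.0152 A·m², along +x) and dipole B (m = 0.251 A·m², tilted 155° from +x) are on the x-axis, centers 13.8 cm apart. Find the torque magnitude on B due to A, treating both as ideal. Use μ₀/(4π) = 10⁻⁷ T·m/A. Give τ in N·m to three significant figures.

τ ≈ 1.23×10⁻⁷ N·m

Dipole B is on the axis of dipole A, so B₁ there is axial: B₁ = (μ₀/4π)·2m₁/r³ along +x.
B₁ = 2(10⁻⁷)(0.0152)/(0.138)³ = 1.157×10⁻⁶ T.
τ = m₂ B₁ sinθ.
τ = (0.251)(1.157×10⁻⁶)·sin155° = 1.227×10⁻⁷ N·m.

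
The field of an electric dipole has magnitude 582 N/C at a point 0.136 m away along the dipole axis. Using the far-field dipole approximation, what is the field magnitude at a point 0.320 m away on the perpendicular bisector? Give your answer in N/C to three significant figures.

Dipole fields scale as 1/r³ in the far field.
The axial field is twice the equatorial field at the same r, so the geometry factor is 1/2.
E₂ = E₁ · (1/2) · (r₁/r₂)³ = 582 · 0.5 · (0.136/0.320)³.
(r₁/r₂)³ = (0.425)³ = 0.07677.
E₂ ≈ 22.34 N/C.

E ≈ 22.3 N/C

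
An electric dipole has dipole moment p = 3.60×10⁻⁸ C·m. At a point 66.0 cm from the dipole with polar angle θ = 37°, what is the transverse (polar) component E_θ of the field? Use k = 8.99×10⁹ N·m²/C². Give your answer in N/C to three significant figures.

E_θ ≈ 677 N/C

For a dipole, E_θ = (kp sinθ)/r³.
kp/r³ = (8.99×10⁹)(3.60×10⁻⁸)/(0.660)³ = 1126 N/C.
E_θ = 1126·sin37° = 677.5 N/C.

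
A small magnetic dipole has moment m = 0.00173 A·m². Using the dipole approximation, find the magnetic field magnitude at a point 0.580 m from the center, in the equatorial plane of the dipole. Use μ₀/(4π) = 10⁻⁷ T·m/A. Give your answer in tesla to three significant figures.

B ≈ 8.87×10⁻¹⁰ T

In the equatorial plane B = (μ₀/4π)·m/r³ (half the axial value).
B = (10⁻⁷)·(0.00173) / (0.580)³ = 8.867×10⁻¹⁰ T.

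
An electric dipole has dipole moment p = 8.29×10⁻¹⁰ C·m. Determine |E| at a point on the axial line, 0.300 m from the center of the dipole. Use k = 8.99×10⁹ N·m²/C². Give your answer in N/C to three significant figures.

On the dipole axis E = 2kp/r³.
E = 2·(8.99×10⁹)(8.29×10⁻¹⁰) / (0.300)³ = 552.1 N/C.

E ≈ 552 N/C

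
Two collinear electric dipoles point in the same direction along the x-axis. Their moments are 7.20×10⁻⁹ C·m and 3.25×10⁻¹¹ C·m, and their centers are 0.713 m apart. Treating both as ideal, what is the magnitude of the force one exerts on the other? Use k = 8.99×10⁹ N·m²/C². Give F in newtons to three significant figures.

F ≈ 4.88×10⁻⁸ N

On-axis field of dipole 1 at distance r: E = 2kp₁/r³. Force on dipole 2 is F = p₂·dE/dr (gradient along axis).
dE/dr = −6kp₁/r⁴, so |F| = 6kp₁p₂/r⁴ (attractive for aligned moments).
F = 6(8.99×10⁹)(7.20×10⁻⁹)(3.25×10⁻¹¹)/(0.713)⁴ = 4.884×10⁻⁸ N.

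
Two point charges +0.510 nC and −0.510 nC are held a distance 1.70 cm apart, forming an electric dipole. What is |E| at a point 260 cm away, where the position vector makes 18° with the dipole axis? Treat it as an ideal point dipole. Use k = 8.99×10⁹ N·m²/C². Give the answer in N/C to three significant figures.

E ≈ 0.00855 N/C

Dipole moment p = qd = (5.10×10⁻¹⁰ C)(0.0170 m) = 8.67×10⁻¹² C·m.
At angle θ the dipole field magnitude is E = (kp/r³)·√(1 + 3cos²θ).
kp/r³ = (8.99×10⁹)(8.67×10⁻¹²) / (2.60)³ = 0.004435 N/C.
√(1 + 3cos²18°) = √(1 + 3·0.9045) = √3.7135 ≈ 1.9271.
E ≈ 0.004435 × 1.927 = 0.008546 N/C.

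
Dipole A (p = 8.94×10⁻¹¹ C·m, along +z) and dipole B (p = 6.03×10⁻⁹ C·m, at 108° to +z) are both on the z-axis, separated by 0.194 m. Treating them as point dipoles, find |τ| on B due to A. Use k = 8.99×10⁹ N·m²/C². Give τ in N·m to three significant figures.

The second dipole sits on the axis of the first, so the field there is axial: E₁ = 2kp₁/r³ along +z.
E₁ = 2(8.99×10⁹)(8.94×10⁻¹¹)/(0.194)³ = 220.2 N/C.
Torque on the second dipole: τ = p₂ E₁ sinθ.
τ = (6.03×10⁻⁹)(220.2)·sin108° = 1.263×10⁻⁶ N·m.

τ ≈ 1.26×10⁻⁶ N·m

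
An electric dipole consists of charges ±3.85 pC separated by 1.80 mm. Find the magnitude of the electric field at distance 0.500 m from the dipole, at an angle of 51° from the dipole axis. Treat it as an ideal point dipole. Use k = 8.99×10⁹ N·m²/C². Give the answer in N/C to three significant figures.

Dipole moment p = qd = (3.85×10⁻¹² C)(0.00180 m) = 6.93×10⁻¹⁵ C·m.
At angle θ the dipole field magnitude is E = (kp/r³)·√(1 + 3cos²θ).
kp/r³ = (8.99×10⁹)(6.93×10⁻¹⁵) / (0.500)³ = 4.984×10⁻⁴ N/C.
√(1 + 3cos²51°) = √(1 + 3·0.3960) = √2.1881 ≈ 1.4792.
E ≈ 4.984×10⁻⁴ × 1.479 = 7.373×10⁻⁴ N/C.

E ≈ 7.37×10⁻⁴ N/C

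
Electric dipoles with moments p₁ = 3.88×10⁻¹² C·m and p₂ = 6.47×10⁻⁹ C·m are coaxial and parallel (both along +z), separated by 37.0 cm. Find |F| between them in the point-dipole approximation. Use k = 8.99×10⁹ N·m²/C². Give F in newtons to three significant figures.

F ≈ 7.23×10⁻⁸ N

On-axis field of dipole 1 at distance r: E = 2kp₁/r³. Force on dipole 2 is F = p₂·dE/dr (gradient along axis).
dE/dr = −6kp₁/r⁴, so |F| = 6kp₁p₂/r⁴ (attractive for aligned moments).
F = 6(8.99×10⁹)(3.88×10⁻¹²)(6.47×10⁻⁹)/(0.370)⁴ = 7.225×10⁻⁸ N.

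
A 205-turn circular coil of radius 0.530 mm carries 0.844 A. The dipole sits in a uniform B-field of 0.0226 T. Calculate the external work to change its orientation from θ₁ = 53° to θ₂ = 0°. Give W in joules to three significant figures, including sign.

W ≈ -1.37×10⁻⁶ J

m = NIA = NIπa² = 205·(0.844)·π·(5.30×10⁻⁴)² = 1.527×10⁻⁴ A·m².
W_ext = ΔU = −mB cosθ₂ + mB cosθ₁ = mB(cosθ₁ − cosθ₂).
W = (1.527×10⁻⁴)(0.0226)·(cos53° − cos0°) = (3.451×10⁻⁶)·(-0.3982) = -1.374×10⁻⁶ J.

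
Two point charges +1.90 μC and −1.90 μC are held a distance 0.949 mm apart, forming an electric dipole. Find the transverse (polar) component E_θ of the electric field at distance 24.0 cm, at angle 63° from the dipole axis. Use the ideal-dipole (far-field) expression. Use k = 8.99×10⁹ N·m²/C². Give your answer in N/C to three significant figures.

Dipole moment p = qd = (1.90×10⁻⁶ C)(9.49×10⁻⁴ m) = 1.803×10⁻⁹ C·m.
For a dipole, E_θ = (kp sinθ)/r³.
kp/r³ = (8.99×10⁹)(1.803×10⁻⁹)/(0.240)³ = 1173 N/C.
E_θ = 1173·sin63° = 1045 N/C.

E_θ ≈ 1040 N/C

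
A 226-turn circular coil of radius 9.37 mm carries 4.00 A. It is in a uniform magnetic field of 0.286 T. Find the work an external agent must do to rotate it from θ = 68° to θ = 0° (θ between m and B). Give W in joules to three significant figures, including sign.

W ≈ -0.0446 J

m = NIA = NIπa² = 226·(4.00)·π·(0.00937)² = 0.2493 A·m².
W_ext = ΔU = −mB cosθ₂ + mB cosθ₁ = mB(cosθ₁ − cosθ₂).
W = (0.2493)(0.286)·(cos68° − cos0°) = (0.07130)·(-0.6254) = -0.04459 J.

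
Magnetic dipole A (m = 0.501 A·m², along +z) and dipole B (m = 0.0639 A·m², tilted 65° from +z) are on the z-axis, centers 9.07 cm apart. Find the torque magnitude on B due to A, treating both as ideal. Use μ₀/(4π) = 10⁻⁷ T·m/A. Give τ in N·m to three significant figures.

τ ≈ 7.78×10⁻⁶ N·m

Dipole B is on the axis of dipole A, so B₁ there is axial: B₁ = (μ₀/4π)·2m₁/r³ along +z.
B₁ = 2(10⁻⁷)(0.501)/(0.0907)³ = 1.343×10⁻⁴ T.
τ = m₂ B₁ sinθ.
τ = (0.0639)(1.343×10⁻⁴)·sin65° = 7.777×10⁻⁶ N·m.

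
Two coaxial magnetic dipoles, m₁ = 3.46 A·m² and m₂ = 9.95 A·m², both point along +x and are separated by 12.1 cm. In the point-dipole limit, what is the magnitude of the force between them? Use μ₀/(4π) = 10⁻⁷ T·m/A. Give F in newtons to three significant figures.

F ≈ 0.0964 N

On-axis B of dipole 1: B = (μ₀/4π)·2m₁/r³. Force on dipole 2: F = m₂·dB/dr.
dB/dr = −(μ₀/4π)·6m₁/r⁴, so |F| = (μ₀/4π)·6m₁m₂/r⁴.
F = 6(10⁻⁷)(3.46)(9.95)/(0.121)⁴ = 0.09636 N.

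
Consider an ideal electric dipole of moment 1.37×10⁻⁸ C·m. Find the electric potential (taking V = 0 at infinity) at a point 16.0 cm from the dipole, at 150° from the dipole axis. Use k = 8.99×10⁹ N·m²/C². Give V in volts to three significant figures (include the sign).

The dipole potential is V = kp cosθ / r².
V = (8.99×10⁹)(1.37×10⁻⁸)·cos150° / (0.160)² = -4166 V.

V ≈ -4170 V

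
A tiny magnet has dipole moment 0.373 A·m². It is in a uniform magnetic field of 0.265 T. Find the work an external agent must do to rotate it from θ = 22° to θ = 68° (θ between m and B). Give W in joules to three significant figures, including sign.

W_ext = ΔU = −mB cosθ₂ + mB cosθ₁ = mB(cosθ₁ − cosθ₂).
W = (0.373)(0.265)·(cos22° − cos68°) = (0.09884)·(+0.5526) = 0.05462 J.

W ≈ 0.0546 J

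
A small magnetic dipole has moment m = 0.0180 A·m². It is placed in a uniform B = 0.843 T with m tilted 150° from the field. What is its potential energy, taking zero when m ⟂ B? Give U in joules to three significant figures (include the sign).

U = −m·B = −mB cosθ.
U = −(0.0180)(0.843)·cos150° = 0.01314 J.

U ≈ 0.0131 J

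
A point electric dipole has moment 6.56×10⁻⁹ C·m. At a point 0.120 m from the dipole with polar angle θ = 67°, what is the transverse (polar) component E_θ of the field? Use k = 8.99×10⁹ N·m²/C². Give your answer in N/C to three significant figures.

For a dipole, E_θ = (kp sinθ)/r³.
kp/r³ = (8.99×10⁹)(6.56×10⁻⁹)/(0.120)³ = 3.413×10⁴ N/C.
E_θ = 3.413×10⁴·sin67° = 3.142×10⁴ N/C.

E_θ ≈ 3.14×10⁴ N/C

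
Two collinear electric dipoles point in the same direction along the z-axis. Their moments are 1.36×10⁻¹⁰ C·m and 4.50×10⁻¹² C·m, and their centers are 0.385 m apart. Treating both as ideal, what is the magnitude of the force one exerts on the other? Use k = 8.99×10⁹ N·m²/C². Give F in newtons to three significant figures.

F ≈ 1.50×10⁻⁹ N

On-axis field of dipole 1 at distance r: E = 2kp₁/r³. Force on dipole 2 is F = p₂·dE/dr (gradient along axis).
dE/dr = −6kp₁/r⁴, so |F| = 6kp₁p₂/r⁴ (attractive for aligned moments).
F = 6(8.99×10⁹)(1.36×10⁻¹⁰)(4.50×10⁻¹²)/(0.385)⁴ = 1.503×10⁻⁹ N.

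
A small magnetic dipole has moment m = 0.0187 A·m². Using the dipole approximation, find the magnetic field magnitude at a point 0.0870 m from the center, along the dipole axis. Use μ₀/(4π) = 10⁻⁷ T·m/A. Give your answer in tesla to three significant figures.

B ≈ 5.68×10⁻⁶ T

On axis B = (μ₀/4π)·2m/r³.
B = 2·(10⁻⁷)·(0.0187) / (0.0870)³ = 5.680×10⁻⁶ T.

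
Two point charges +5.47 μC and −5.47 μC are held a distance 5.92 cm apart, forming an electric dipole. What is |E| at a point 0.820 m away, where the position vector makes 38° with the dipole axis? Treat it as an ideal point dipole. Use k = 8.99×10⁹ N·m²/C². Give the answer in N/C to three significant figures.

E ≈ 8930 N/C

Dipole moment p = qd = (5.47×10⁻⁶ C)(0.0592 m) = 3.238×10⁻⁷ C·m.
At angle θ the dipole field magnitude is E = (kp/r³)·√(1 + 3cos²θ).
kp/r³ = (8.99×10⁹)(3.238×10⁻⁷) / (0.820)³ = 5280 N/C.
√(1 + 3cos²38°) = √(1 + 3·0.6210) = √2.8629 ≈ 1.6920.
E ≈ 5280 × 1.692 = 8933 N/C.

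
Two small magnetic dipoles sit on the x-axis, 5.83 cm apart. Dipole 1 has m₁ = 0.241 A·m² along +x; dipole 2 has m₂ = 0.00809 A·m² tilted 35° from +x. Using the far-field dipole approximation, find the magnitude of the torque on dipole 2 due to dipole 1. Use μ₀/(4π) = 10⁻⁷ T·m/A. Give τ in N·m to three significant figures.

τ ≈ 1.13×10⁻⁶ N·m

Dipole B is on the axis of dipole A, so B₁ there is axial: B₁ = (μ₀/4π)·2m₁/r³ along +x.
B₁ = 2(10⁻⁷)(0.241)/(0.0583)³ = 2.432×10⁻⁴ T.
τ = m₂ B₁ sinθ.
τ = (0.00809)(2.432×10⁻⁴)·sin35° = 1.129×10⁻⁶ N·m.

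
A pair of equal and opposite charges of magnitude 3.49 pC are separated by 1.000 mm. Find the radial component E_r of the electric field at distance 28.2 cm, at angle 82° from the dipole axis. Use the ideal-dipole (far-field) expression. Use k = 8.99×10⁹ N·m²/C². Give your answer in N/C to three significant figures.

E_r ≈ 3.89×10⁻⁴ N/C

Dipole moment p = qd = (3.49×10⁻¹² C)(0.00100 m) = 3.49×10⁻¹⁵ C·m.
For a dipole, E_r = (2kp cosθ)/r³.
kp/r³ = (8.99×10⁹)(3.49×10⁻¹⁵)/(0.282)³ = 0.001399 N/C.
E_r = 2·0.001399·cos82° = 3.894×10⁻⁴ N/C.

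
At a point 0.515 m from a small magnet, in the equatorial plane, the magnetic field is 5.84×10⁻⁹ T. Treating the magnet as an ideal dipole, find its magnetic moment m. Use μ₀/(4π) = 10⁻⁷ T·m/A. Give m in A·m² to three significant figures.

In the equatorial plane B = (μ₀/4π)·m/r³, so m = Br³·4π/(μ₀).
m = (5.84×10⁻⁹)·(0.515)³ / (10⁻⁷) = 0.007977 A·m².

m ≈ 0.00798 A·m²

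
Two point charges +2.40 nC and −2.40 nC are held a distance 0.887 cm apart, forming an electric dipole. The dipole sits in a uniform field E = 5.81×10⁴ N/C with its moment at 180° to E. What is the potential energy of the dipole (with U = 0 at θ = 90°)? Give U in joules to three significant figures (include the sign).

U ≈ 1.24×10⁻⁶ J

Dipole moment p = qd = (2.40×10⁻⁹ C)(0.00887 m) = 2.129×10⁻¹¹ C·m.
U = −p·E = −pE cosθ.
U = −(2.129×10⁻¹¹)(5.81×10⁴)·cos180° = 1.237×10⁻⁶ J.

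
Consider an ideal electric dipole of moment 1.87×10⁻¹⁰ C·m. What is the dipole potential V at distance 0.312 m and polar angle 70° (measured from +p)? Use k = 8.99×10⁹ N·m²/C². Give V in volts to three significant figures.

V ≈ 5.91 V

The dipole potential is V = kp cosθ / r².
V = (8.99×10⁹)(1.87×10⁻¹⁰)·cos70° / (0.312)² = 5.907 V.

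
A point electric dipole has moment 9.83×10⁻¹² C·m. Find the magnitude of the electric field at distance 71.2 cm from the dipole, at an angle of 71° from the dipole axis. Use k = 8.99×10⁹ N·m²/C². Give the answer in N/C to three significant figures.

E ≈ 0.281 N/C

At angle θ the dipole field magnitude is E = (kp/r³)·√(1 + 3cos²θ).
kp/r³ = (8.99×10⁹)(9.83×10⁻¹²) / (0.712)³ = 0.2448 N/C.
√(1 + 3cos²71°) = √(1 + 3·0.1060) = √1.3180 ≈ 1.1480.
E ≈ 0.2448 × 1.148 = 0.2811 N/C.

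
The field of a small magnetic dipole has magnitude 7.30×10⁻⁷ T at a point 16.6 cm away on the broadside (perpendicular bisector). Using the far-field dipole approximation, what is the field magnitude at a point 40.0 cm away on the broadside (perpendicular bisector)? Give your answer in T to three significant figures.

B ≈ 5.22×10⁻⁸ T

Dipole fields scale as 1/r³ in the far field; the geometry is the same at both points.
B₂ = B₁ · (r₁/r₂)³ = 7.30×10⁻⁷ · (16.6/40.0)³.
(r₁/r₂)³ = (0.415)³ = 0.07147.
B₂ ≈ 5.218×10⁻⁸ T.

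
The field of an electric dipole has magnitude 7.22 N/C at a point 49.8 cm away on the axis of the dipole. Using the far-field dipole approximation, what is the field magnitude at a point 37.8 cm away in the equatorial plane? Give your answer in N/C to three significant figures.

Dipole fields scale as 1/r³ in the far field.
The axial field is twice the equatorial field at the same r, so the geometry factor is 1/2.
E₂ = E₁ · (1/2) · (r₁/r₂)³ = 7.22 · 0.5 · (49.8/37.8)³.
(r₁/r₂)³ = (1.317)³ = 2.287.
E₂ ≈ 8.255 N/C.

E ≈ 8.26 N/C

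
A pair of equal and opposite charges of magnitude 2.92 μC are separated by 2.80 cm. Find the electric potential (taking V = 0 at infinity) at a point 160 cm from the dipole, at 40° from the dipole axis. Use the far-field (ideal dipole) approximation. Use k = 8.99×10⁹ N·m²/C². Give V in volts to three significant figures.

Dipole moment p = qd = (2.92×10⁻⁶ C)(0.0280 m) = 8.176×10⁻⁸ C·m.
The dipole potential is V = kp cosθ / r².
V = (8.99×10⁹)(8.176×10⁻⁸)·cos40° / (1.60)² = 219.9 V.

V ≈ 220 V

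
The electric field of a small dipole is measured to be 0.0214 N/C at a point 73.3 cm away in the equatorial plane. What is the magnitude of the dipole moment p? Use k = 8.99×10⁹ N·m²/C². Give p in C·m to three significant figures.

p ≈ 9.37×10⁻¹³ C·m

In the equatorial plane E = kp/r³, so p = Er³/(k).
p = (0.0214)·(0.733)³ / (8.99×10⁹) = 9.375×10⁻¹³ C·m.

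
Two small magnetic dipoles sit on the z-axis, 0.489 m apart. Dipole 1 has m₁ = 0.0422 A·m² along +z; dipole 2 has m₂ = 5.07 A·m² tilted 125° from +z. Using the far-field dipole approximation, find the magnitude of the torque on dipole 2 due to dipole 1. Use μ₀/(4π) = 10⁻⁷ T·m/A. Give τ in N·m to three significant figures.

Dipole B is on the axis of dipole A, so B₁ there is axial: B₁ = (μ₀/4π)·2m₁/r³ along +z.
B₁ = 2(10⁻⁷)(0.0422)/(0.489)³ = 7.218×10⁻⁸ T.
τ = m₂ B₁ sinθ.
τ = (5.07)(7.218×10⁻⁸)·sin125° = 2.998×10⁻⁷ N·m.

τ ≈ 3.00×10⁻⁷ N·m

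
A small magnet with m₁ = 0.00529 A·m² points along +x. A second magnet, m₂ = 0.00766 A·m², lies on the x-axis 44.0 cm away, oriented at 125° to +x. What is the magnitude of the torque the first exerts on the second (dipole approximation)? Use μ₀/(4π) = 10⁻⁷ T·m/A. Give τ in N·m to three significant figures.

Dipole B is on the axis of dipole A, so B₁ there is axial: B₁ = (μ₀/4π)·2m₁/r³ along +x.
B₁ = 2(10⁻⁷)(0.00529)/(0.440)³ = 1.242×10⁻⁸ T.
τ = m₂ B₁ sinθ.
τ = (0.00766)(1.242×10⁻⁸)·sin125° = 7.793×10⁻¹¹ N·m.

τ ≈ 7.79×10⁻¹¹ N·m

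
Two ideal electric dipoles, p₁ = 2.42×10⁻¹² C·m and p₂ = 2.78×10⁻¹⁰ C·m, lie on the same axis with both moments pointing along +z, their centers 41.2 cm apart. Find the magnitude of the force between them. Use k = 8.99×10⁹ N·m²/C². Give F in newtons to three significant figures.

F ≈ 1.26×10⁻⁹ N

On-axis field of dipole 1 at distance r: E = 2kp₁/r³. Force on dipole 2 is F = p₂·dE/dr (gradient along axis).
dE/dr = −6kp₁/r⁴, so |F| = 6kp₁p₂/r⁴ (attractive for aligned moments).
F = 6(8.99×10⁹)(2.42×10⁻¹²)(2.78×10⁻¹⁰)/(0.412)⁴ = 1.259×10⁻⁹ N.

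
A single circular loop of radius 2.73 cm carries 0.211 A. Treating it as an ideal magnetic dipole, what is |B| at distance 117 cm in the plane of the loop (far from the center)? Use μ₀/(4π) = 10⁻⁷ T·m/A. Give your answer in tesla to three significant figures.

B ≈ 3.08×10⁻¹¹ T

Magnetic moment m = IA = Iπa² = (0.211)·π·(0.0273)² = 4.94×10⁻⁴ A·m².
In the equatorial plane B = (μ₀/4π)·m/r³ (half the axial value).
B = (10⁻⁷)·(4.94×10⁻⁴) / (1.17)³ = 3.084×10⁻¹¹ T.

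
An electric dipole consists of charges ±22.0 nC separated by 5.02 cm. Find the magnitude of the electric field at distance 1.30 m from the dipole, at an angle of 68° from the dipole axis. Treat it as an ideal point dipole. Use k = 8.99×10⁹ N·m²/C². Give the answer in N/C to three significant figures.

E ≈ 5.39 N/C

Dipole moment p = qd = (2.20×10⁻⁸ C)(0.0502 m) = 1.104×10⁻⁹ C·m.
At angle θ the dipole field magnitude is E = (kp/r³)·√(1 + 3cos²θ).
kp/r³ = (8.99×10⁹)(1.104×10⁻⁹) / (1.30)³ = 4.518 N/C.
√(1 + 3cos²68°) = √(1 + 3·0.1403) = √1.4210 ≈ 1.1921.
E ≈ 4.518 × 1.192 = 5.385 N/C.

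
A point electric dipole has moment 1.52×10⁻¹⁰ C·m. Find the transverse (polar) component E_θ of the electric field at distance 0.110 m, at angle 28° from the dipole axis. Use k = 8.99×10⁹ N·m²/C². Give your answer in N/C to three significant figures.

For a dipole, E_θ = (kp sinθ)/r³.
kp/r³ = (8.99×10⁹)(1.52×10⁻¹⁰)/(0.110)³ = 1027 N/C.
E_θ = 1027·sin28° = 482.0 N/C.

E_θ ≈ 482 N/C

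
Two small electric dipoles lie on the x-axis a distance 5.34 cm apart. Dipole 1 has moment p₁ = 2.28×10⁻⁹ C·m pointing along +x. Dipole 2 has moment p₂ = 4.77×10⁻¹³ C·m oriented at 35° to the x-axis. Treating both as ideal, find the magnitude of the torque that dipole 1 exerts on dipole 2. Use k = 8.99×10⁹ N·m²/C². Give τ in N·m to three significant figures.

The second dipole sits on the axis of the first, so the field there is axial: E₁ = 2kp₁/r³ along +x.
E₁ = 2(8.99×10⁹)(2.28×10⁻⁹)/(0.0534)³ = 2.692×10⁵ N/C.
Torque on the second dipole: τ = p₂ E₁ sinθ.
τ = (4.77×10⁻¹³)(2.692×10⁵)·sin35° = 7.366×10⁻⁸ N·m.

τ ≈ 7.37×10⁻⁸ N·m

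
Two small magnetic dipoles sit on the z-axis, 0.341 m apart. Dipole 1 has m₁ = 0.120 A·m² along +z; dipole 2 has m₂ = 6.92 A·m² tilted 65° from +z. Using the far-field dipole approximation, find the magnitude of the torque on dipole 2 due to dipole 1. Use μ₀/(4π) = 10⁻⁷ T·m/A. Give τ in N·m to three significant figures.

τ ≈ 3.80×10⁻⁶ N·m

Dipole B is on the axis of dipole A, so B₁ there is axial: B₁ = (μ₀/4π)·2m₁/r³ along +z.
B₁ = 2(10⁻⁷)(0.120)/(0.341)³ = 6.053×10⁻⁷ T.
τ = m₂ B₁ sinθ.
τ = (6.92)(6.053×10⁻⁷)·sin65° = 3.796×10⁻⁶ N·m.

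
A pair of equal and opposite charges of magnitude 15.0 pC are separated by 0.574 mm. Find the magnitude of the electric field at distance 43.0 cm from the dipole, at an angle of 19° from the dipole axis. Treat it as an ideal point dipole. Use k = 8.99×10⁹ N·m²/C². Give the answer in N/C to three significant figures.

E ≈ 0.00187 N/C

Dipole moment p = qd = (1.50×10⁻¹¹ C)(5.74×10⁻⁴ m) = 8.61×10⁻¹⁵ C·m.
At angle θ the dipole field magnitude is E = (kp/r³)·√(1 + 3cos²θ).
kp/r³ = (8.99×10⁹)(8.61×10⁻¹⁵) / (0.430)³ = 9.735×10⁻⁴ N/C.
√(1 + 3cos²19°) = √(1 + 3·0.8940) = √3.6820 ≈ 1.9189.
E ≈ 9.735×10⁻⁴ × 1.919 = 0.001868 N/C.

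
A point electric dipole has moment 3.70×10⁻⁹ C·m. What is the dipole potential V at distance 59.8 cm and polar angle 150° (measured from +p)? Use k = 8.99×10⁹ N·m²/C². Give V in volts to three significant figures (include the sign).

V ≈ -80.6 V

The dipole potential is V = kp cosθ / r².
V = (8.99×10⁹)(3.70×10⁻⁹)·cos150° / (0.598)² = -80.55 V.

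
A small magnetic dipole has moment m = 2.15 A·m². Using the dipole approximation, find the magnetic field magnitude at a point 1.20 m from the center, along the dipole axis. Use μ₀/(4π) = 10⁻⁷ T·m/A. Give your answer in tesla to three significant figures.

On axis B = (μ₀/4π)·2m/r³.
B = 2·(10⁻⁷)·(2.15) / (1.20)³ = 2.488×10⁻⁷ T.

B ≈ 2.49×10⁻⁷ T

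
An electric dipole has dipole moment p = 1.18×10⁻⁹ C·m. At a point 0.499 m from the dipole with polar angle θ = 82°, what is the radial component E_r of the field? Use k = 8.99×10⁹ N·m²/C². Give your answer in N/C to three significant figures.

For a dipole, E_r = (2kp cosθ)/r³.
kp/r³ = (8.99×10⁹)(1.18×10⁻⁹)/(0.499)³ = 85.38 N/C.
E_r = 2·85.38·cos82° = 23.76 N/C.

E_r ≈ 23.8 N/C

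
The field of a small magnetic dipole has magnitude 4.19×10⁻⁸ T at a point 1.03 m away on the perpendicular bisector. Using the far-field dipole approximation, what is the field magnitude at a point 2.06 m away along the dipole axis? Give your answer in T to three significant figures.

B ≈ 1.05×10⁻⁸ T

Dipole fields scale as 1/r³ in the far field.
The axial field is twice the equatorial field at the same r, so the geometry factor is 2/1.
B₂ = B₁ · (2/1) · (r₁/r₂)³ = 4.19×10⁻⁸ · 2 · (1.03/2.06)³.
(r₁/r₂)³ = (0.5)³ = 0.125.
B₂ ≈ 1.048×10⁻⁸ T.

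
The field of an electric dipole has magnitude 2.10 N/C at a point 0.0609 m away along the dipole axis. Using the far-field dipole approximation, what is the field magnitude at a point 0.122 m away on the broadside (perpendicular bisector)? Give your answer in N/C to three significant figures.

E ≈ 0.131 N/C

Dipole fields scale as 1/r³ in the far field.
The axial field is twice the equatorial field at the same r, so the geometry factor is 1/2.
E₂ = E₁ · (1/2) · (r₁/r₂)³ = 2.10 · 0.5 · (0.0609/0.122)³.
(r₁/r₂)³ = (0.4992)³ = 0.1244.
E₂ ≈ 0.1306 N/C.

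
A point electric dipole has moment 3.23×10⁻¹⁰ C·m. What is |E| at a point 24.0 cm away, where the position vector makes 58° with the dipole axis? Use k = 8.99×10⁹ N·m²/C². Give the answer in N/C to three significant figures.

E ≈ 285 N/C

At angle θ the dipole field magnitude is E = (kp/r³)·√(1 + 3cos²θ).
kp/r³ = (8.99×10⁹)(3.23×10⁻¹⁰) / (0.240)³ = 210.1 N/C.
√(1 + 3cos²58°) = √(1 + 3·0.2808) = √1.8424 ≈ 1.3574.
E ≈ 210.1 × 1.357 = 285.1 N/C.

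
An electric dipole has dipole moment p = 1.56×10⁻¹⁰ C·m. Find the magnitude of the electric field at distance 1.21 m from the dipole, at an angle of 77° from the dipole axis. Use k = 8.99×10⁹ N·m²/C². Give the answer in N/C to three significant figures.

E ≈ 0.850 N/C

At angle θ the dipole field magnitude is E = (kp/r³)·√(1 + 3cos²θ).
kp/r³ = (8.99×10⁹)(1.56×10⁻¹⁰) / (1.21)³ = 0.7916 N/C.
√(1 + 3cos²77°) = √(1 + 3·0.0506) = √1.1518 ≈ 1.0732.
E ≈ 0.7916 × 1.073 = 0.8496 N/C.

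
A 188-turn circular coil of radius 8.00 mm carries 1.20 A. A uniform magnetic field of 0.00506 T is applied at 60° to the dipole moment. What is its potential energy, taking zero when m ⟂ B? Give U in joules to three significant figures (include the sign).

m = NIA = NIπa² = 188·(1.20)·π·(0.00800)² = 0.04536 A·m².
U = −m·B = −mB cosθ.
U = −(0.04536)(0.00506)·cos60° = -1.148×10⁻⁴ J.

U ≈ -1.15×10⁻⁴ J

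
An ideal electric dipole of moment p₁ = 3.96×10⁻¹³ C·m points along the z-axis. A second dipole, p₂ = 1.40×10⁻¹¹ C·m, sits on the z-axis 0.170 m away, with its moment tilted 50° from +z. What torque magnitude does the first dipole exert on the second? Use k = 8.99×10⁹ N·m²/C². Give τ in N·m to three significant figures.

The second dipole sits on the axis of the first, so the field there is axial: E₁ = 2kp₁/r³ along +z.
E₁ = 2(8.99×10⁹)(3.96×10⁻¹³)/(0.170)³ = 1.449 N/C.
Torque on the second dipole: τ = p₂ E₁ sinθ.
τ = (1.40×10⁻¹¹)(1.449)·sin50° = 1.554×10⁻¹¹ N·m.

τ ≈ 1.55×10⁻¹¹ N·m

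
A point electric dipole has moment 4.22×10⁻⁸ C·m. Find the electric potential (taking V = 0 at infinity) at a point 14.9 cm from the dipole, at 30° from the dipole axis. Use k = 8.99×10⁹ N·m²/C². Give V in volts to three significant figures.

V ≈ 1.48×10⁴ V

The dipole potential is V = kp cosθ / r².
V = (8.99×10⁹)(4.22×10⁻⁸)·cos30° / (0.149)² = 1.480×10⁴ V.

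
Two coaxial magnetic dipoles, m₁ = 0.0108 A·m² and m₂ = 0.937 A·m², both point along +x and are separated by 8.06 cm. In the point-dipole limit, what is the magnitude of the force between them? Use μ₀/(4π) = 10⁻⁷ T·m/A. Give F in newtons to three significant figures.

On-axis B of dipole 1: B = (μ₀/4π)·2m₁/r³. Force on dipole 2: F = m₂·dB/dr.
dB/dr = −(μ₀/4π)·6m₁/r⁴, so |F| = (μ₀/4π)·6m₁m₂/r⁴.
F = 6(10⁻⁷)(0.0108)(0.937)/(0.0806)⁴ = 1.439×10⁻⁴ N.

F ≈ 1.44×10⁻⁴ N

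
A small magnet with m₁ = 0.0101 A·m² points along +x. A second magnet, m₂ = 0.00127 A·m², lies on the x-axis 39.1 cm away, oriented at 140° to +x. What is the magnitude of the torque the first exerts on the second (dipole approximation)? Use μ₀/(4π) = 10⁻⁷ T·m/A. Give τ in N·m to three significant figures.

τ ≈ 2.76×10⁻¹¹ N·m

Dipole B is on the axis of dipole A, so B₁ there is axial: B₁ = (μ₀/4π)·2m₁/r³ along +x.
B₁ = 2(10⁻⁷)(0.0101)/(0.391)³ = 3.379×10⁻⁸ T.
τ = m₂ B₁ sinθ.
τ = (0.00127)(3.379×10⁻⁸)·sin140° = 2.759×10⁻¹¹ N·m.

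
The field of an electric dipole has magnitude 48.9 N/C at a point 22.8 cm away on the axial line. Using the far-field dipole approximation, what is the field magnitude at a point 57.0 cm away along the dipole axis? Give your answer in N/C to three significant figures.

E ≈ 3.13 N/C

Dipole fields scale as 1/r³ in the far field; the geometry is the same at both points.
E₂ = E₁ · (r₁/r₂)³ = 48.9 · (22.8/57.0)³.
(r₁/r₂)³ = (0.4)³ = 0.064.
E₂ ≈ 3.130 N/C.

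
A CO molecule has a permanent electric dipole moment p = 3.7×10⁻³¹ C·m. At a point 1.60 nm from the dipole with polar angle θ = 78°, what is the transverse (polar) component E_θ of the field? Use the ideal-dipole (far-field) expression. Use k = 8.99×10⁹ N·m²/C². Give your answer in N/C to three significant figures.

E_θ ≈ 7.94×10⁵ N/C

For a dipole, E_θ = (kp sinθ)/r³.
kp/r³ = (8.99×10⁹)(3.70×10⁻³¹)/(1.60×10⁻⁹)³ = 8.121×10⁵ N/C.
E_θ = 8.121×10⁵·sin78° = 7.943×10⁵ N/C.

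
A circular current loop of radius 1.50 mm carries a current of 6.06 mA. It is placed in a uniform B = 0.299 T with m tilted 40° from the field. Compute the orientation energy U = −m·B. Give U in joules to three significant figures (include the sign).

U ≈ -9.81×10⁻⁹ J

Magnetic moment m = IA = Iπa² = (0.00606)·π·(0.00150)² = 4.284×10⁻⁸ A·m².
U = −m·B = −mB cosθ.
U = −(4.284×10⁻⁸)(0.299)·cos40° = -9.812×10⁻⁹ J.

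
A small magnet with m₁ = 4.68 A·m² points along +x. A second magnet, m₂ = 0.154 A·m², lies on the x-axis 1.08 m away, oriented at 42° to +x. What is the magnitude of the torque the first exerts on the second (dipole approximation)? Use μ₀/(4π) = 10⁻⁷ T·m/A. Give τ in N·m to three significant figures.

Dipole B is on the axis of dipole A, so B₁ there is axial: B₁ = (μ₀/4π)·2m₁/r³ along +x.
B₁ = 2(10⁻⁷)(4.68)/(1.08)³ = 7.430×10⁻⁷ T.
τ = m₂ B₁ sinθ.
τ = (0.154)(7.430×10⁻⁷)·sin42° = 7.657×10⁻⁸ N·m.

τ ≈ 7.66×10⁻⁸ N·m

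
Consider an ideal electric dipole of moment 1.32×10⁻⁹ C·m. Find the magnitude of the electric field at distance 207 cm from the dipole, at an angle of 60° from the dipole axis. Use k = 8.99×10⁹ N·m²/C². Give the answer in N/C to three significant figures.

At angle θ the dipole field magnitude is E = (kp/r³)·√(1 + 3cos²θ).
kp/r³ = (8.99×10⁹)(1.32×10⁻⁹) / (2.07)³ = 1.338 N/C.
√(1 + 3cos²60°) = √(1 + 3·0.2500) = √1.7500 ≈ 1.3229.
E ≈ 1.338 × 1.323 = 1.770 N/C.

E ≈ 1.77 N/C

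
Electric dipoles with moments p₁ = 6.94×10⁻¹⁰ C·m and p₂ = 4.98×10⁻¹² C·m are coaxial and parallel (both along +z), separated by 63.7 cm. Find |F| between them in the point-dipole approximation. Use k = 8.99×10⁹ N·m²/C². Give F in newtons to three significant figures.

F ≈ 1.13×10⁻⁹ N

On-axis field of dipole 1 at distance r: E = 2kp₁/r³. Force on dipole 2 is F = p₂·dE/dr (gradient along axis).
dE/dr = −6kp₁/r⁴, so |F| = 6kp₁p₂/r⁴ (attractive for aligned moments).
F = 6(8.99×10⁹)(6.94×10⁻¹⁰)(4.98×10⁻¹²)/(0.637)⁴ = 1.132×10⁻⁹ N.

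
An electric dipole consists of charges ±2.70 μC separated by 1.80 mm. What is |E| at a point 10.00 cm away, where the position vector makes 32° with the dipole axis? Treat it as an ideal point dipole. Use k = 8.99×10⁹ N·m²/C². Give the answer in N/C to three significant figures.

E ≈ 7.76×10⁴ N/C

Dipole moment p = qd = (2.70×10⁻⁶ C)(0.00180 m) = 4.86×10⁻⁹ C·m.
At angle θ the dipole field magnitude is E = (kp/r³)·√(1 + 3cos²θ).
kp/r³ = (8.99×10⁹)(4.86×10⁻⁹) / (0.100)³ = 4.369×10⁴ N/C.
√(1 + 3cos²32°) = √(1 + 3·0.7192) = √3.1576 ≈ 1.7770.
E ≈ 4.369×10⁴ × 1.777 = 7.764×10⁴ N/C.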